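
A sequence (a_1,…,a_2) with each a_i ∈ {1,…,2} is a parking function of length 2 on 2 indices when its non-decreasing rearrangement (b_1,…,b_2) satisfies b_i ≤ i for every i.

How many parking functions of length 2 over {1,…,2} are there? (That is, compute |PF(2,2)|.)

Count = (3−2)·3^(2−1) = 1×3 = 3 (Konheim–Weiss)
Example (2,1) → sorted (1,2): b_i ≤ i ∀i, a PF.

3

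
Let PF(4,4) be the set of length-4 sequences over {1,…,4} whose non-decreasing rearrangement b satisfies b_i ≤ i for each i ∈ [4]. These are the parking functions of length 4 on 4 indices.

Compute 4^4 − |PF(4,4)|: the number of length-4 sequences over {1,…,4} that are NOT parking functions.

131

|PF(4,4)| = (4−4+1)·(4+1)^(4−1) = 1 · 125 = 125 (Konheim–Weiss)
Check (4,2,4,4) → sorted (2,4,4,4): b_1=2>1, not a PF.
4^4 − 125 = 256 − 125 = 131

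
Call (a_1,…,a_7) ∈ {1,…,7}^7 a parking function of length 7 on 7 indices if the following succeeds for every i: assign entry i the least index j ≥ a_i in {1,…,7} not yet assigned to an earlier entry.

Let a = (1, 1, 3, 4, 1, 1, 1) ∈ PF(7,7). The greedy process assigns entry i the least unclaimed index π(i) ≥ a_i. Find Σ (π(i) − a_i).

Σπ(i) = 1+…+7 = 28; Σa = 1+1+3+4+1+1+1 = 12; disp = 28−12 = 16.

16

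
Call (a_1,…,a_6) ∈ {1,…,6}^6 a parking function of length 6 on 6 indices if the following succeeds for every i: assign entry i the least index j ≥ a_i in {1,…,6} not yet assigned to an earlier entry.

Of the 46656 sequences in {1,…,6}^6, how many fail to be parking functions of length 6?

29849

|PF(6,6)| = (6−6+1)·(6+1)^(6−1) = 1 · 16807 = 16807
E.g. (5,5,5,5,2,5) → sorted (2,5,5,5,5,5): b_1=2>1, not a PF.
6^6 − 16807 = 46656 − 16807 = 29849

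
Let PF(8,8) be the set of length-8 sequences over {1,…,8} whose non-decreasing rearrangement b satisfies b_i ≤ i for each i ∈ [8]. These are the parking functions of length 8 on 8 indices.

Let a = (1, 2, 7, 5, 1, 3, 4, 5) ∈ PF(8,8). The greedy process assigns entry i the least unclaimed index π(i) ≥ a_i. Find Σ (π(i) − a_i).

Σπ = 36 ({1..8} each once); Σa = 1+2+7+5+1+3+4+5 = 28; disp = 36−28 = 8.

8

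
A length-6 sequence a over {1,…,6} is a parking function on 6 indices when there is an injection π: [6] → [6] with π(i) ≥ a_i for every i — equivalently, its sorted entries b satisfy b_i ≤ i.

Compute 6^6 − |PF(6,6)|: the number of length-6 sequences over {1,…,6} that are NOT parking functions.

|PF(6,6)| = (6+1−6)·(6+1)^{6−1} = 1 · 16807 = 16807 (Konheim–Weiss)
E.g. (2,4,6,4,1,5) → sorted (1,2,4,4,5,6): b_3=4>3, not a PF.
So 46656 − 16807 = 29849 fail.

29849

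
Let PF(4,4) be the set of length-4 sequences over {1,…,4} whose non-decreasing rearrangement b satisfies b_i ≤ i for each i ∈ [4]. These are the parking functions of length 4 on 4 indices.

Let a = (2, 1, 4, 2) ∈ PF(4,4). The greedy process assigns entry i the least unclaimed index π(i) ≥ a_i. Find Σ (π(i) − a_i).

1

Σπ = 10 ({1..4} each once); Σa = 2+1+4+2 = 9; disp = 10−9 = 1.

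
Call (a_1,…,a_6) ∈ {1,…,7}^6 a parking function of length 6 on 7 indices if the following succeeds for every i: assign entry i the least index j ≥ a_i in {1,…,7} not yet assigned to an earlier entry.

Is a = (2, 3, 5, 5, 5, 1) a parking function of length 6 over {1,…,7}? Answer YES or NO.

YES

Sorted: b = (1, 2, 3, 5, 5, 5).
  b_1=1 ≤ 2
  b_2=2 ≤ 3
  b_3=3 ≤ 4
  b_4=5 ≤ 5
  b_5=5 ≤ 6
  b_6=5 ≤ 7
All bounds hold ⇒ YES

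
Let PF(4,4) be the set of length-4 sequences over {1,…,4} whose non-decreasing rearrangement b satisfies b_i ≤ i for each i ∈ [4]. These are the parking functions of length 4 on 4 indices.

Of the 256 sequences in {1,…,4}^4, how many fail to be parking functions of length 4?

Count = (5−4)·5^(4−1) = 1 · 125 = 125 (Konheim–Weiss)
E.g. (1,4,1,4) → sorted (1,1,4,4): b_3=4>3, not a PF.
Total 256; non-PF = 256−125 = 131

131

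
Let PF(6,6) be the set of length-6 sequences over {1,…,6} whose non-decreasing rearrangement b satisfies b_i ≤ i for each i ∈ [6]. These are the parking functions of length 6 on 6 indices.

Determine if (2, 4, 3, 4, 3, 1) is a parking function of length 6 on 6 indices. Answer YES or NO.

YES

Order a: b = (1, 2, 3, 3, 4, 4).
  b_1=1 ≤ 1
  b_2=2 ≤ 2
  b_3=3 ≤ 3
  b_4=3 ≤ 4
  b_5=4 ≤ 5
  b_6=4 ≤ 6
All bounds hold ⇒ YES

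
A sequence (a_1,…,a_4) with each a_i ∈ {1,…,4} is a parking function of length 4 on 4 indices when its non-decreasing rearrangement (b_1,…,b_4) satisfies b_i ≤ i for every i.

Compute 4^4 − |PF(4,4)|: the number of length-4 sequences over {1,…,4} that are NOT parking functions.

#PF = (4+1−4)·(4+1)^{4−1} = 1×125 = 125
Check (1,4,4,3) → sorted (1,3,4,4): b_2=3>2, not a PF.
4^4 − 125 = 256 − 125 = 131

131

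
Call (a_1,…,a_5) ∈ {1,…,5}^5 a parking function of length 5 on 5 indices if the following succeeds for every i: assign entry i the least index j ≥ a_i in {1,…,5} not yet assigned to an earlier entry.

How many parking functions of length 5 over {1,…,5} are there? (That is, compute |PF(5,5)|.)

Count = (5+1−5)·(5+1)^{5−1} = 1 · 1296 = 1296
One tuple (5,2,4,3,1) → sorted (1,2,3,4,5): b_i ≤ i ∀i, a PF.

1296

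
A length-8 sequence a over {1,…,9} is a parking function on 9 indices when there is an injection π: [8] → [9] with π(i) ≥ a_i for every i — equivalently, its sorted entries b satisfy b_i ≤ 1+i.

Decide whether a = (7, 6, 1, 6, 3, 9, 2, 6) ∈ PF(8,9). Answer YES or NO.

NO

Sorted: b = (1, 2, 3, 6, 6, 6, 7, 9).
  b_1=1 ≤ 2
  b_2=2 ≤ 3
  b_3=3 ≤ 4
  b_4=6 > 5
  fails at i=4 ⇒ NO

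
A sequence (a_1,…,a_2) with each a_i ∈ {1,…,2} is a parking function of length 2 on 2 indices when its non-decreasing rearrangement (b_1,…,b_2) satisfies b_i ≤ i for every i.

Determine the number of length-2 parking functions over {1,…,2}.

3

#PF = (2−2+1)·(2+1)^(2−1) = 1·3 = 3
One tuple (1,2) → sorted (1,2): b_i ≤ i ∀i, a PF.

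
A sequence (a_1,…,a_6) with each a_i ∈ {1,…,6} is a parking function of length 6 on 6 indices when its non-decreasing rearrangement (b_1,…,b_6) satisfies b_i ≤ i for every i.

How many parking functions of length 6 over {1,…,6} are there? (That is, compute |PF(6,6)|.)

#PF = (6−6+1)·(6+1)^(6−1) = 1×16807 = 16807 [KW]
One tuple (2,1,4,5,1,4) → sorted (1,1,2,4,4,5): b_i ≤ i ∀i, a PF.

16807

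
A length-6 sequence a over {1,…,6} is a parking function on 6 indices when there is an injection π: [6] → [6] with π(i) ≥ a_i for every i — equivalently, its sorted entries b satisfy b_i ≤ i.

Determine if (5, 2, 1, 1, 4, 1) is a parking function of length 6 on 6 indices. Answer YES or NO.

Order a: b = (1, 1, 1, 2, 4, 5).
  b_1=1 ≤ 1
  b_2=1 ≤ 2
  b_3=1 ≤ 3
  b_4=2 ≤ 4
  b_5=4 ≤ 5
  b_6=5 ≤ 6
All bounds hold ⇒ YES

YES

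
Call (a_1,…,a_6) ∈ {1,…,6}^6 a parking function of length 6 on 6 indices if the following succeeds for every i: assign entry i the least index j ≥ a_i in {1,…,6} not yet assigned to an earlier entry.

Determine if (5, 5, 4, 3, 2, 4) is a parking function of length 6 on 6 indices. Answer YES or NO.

Rearranged: b = (2, 3, 4, 4, 5, 5).
  b_1=2 > 1
  fails at i=1 ⇒ NO

NO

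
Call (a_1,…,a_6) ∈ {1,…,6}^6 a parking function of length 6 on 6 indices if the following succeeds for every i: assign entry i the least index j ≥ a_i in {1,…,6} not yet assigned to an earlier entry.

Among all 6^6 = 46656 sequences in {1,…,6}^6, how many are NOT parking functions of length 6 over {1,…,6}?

29849

|PF(6,6)| = (6+1−6)·(6+1)^{6−1} = 1×16807 = 16807 (Konheim–Weiss)
Example (2,4,1,6,6,6) → sorted (1,2,4,6,6,6): b_3=4>3, not a PF.
So 46656 − 16807 = 29849 fail.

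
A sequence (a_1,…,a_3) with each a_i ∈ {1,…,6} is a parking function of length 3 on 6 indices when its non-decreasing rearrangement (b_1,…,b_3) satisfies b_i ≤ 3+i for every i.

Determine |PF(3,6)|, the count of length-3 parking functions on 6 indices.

|PF(3,6)| = (6−3+1)·(6+1)^(3−1) = 4 · 49 = 196 (Pollak)
One tuple (3,1,3) → sorted (1,3,3): b_i ≤ 3+i ∀i, a PF.

196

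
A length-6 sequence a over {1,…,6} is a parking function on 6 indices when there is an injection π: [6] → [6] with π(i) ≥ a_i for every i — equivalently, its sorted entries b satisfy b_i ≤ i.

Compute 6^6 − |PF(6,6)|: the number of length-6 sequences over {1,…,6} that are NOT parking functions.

#PF = (7−6)·7^(6−1) = 1 · 16807 = 16807 (Konheim–Weiss)
E.g. (3,4,6,6,4,3) → sorted (3,3,4,4,6,6): b_1=3>1, not a PF.
6^6 − 16807 = 46656 − 16807 = 29849

29849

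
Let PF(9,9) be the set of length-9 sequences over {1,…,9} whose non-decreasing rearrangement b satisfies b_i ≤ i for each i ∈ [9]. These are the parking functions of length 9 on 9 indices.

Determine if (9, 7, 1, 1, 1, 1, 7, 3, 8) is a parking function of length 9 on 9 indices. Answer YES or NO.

Sorted: b = (1, 1, 1, 1, 3, 7, 7, 8, 9).
  b_1=1 ≤ 1
  b_2=1 ≤ 2
  b_3=1 ≤ 3
  b_4=1 ≤ 4
  b_5=3 ≤ 5
  b_6=7 > 6
  fails at i=6 ⇒ NO

NO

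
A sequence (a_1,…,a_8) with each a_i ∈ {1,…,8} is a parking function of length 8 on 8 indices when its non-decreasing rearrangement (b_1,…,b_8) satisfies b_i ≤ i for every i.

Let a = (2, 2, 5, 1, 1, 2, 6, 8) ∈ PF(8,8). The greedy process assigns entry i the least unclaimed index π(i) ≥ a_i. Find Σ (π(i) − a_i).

Σπ = 8·9/2 = 36 (π permutes [8]); Σa = 2+2+5+1+1+2+6+8 = 27; disp = 36−27 = 9.

9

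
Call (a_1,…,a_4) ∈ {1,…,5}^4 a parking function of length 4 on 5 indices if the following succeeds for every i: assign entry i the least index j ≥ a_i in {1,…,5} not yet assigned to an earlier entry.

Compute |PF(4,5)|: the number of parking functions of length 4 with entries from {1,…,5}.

432

|PF(4,5)| = (6−4)·6^(4−1) = 2 · 216 = 432
One tuple (1,2,5,1) → sorted (1,1,2,5): b_i ≤ 1+i ∀i, a PF.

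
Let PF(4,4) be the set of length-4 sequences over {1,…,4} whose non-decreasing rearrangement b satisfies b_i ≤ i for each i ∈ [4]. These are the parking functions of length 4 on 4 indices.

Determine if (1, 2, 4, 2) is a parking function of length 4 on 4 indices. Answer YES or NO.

Order a: b = (1, 2, 2, 4).
  b_1=1 ≤ 1
  b_2=2 ≤ 2
  b_3=2 ≤ 3
  b_4=4 ≤ 4
All bounds hold ⇒ YES

YES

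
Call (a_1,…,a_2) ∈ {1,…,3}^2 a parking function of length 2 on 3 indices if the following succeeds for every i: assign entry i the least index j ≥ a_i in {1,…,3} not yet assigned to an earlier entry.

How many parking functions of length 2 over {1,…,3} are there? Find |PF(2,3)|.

|PF| = (4−2)·4^(2−1) = 2 · 4 = 8
Check (2,3) → sorted (2,3): b_i ≤ 1+i ∀i, a PF.

8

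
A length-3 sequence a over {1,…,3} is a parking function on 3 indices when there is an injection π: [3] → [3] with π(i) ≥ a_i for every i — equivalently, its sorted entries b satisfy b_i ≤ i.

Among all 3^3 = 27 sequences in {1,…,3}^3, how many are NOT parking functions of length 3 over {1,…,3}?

11

#PF = (3−3+1)·(3+1)^(3−1) = 1·16 = 16 [KW]
Check (3,3,2) → sorted (2,3,3): b_1=2>1, not a PF.
So 27 − 16 = 11 fail.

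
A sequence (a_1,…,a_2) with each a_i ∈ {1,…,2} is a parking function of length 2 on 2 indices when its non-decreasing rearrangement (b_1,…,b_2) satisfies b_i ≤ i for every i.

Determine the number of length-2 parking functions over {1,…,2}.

3

|PF| = (2−2+1)·(2+1)^(2−1) = 1×3 = 3 [KW]
E.g. (2,1) → sorted (1,2): b_i ≤ i ∀i, a PF.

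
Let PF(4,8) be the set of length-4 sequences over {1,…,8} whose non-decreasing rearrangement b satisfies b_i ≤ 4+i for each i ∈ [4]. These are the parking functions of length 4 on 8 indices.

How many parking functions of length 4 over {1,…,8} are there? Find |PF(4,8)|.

3645

|PF(4,8)| = (8+1−4)·(8+1)^{4−1} = 5 · 729 = 3645 [KW]
One tuple (1,8,2,1) → sorted (1,1,2,8): b_i ≤ 4+i ∀i, a PF.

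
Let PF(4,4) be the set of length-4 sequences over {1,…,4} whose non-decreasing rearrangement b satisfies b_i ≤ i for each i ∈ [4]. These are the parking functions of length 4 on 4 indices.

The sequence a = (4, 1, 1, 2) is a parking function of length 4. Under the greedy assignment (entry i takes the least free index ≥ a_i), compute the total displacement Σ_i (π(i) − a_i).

2

Σπ = 4·5/2 = 10 (π permutes [4]); Σa = 4+1+1+2 = 8; disp = 10−8 = 2.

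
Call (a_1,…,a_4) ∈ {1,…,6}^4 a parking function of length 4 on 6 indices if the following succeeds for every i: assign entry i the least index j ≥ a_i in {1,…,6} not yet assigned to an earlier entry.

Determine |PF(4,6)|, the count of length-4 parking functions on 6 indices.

|PF(4,6)| = (6+1−4)·(6+1)^{4−1} = 3 · 343 = 1029
One tuple (2,5,4,4) → sorted (2,4,4,5): b_i ≤ 2+i ∀i, a PF.

1029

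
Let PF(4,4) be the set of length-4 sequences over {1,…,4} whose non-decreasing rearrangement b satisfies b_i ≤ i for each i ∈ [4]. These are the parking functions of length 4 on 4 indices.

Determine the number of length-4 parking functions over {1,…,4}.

125

Count = (4+1−4)·(4+1)^{4−1} = 1·125 = 125
E.g. (4,2,1,1) → sorted (1,1,2,4): b_i ≤ i ∀i, a PF.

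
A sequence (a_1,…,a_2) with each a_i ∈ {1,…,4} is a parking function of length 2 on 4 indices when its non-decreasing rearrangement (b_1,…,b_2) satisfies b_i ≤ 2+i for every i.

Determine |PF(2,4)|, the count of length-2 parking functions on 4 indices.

15

|PF| = (4−2+1)·(4+1)^(2−1) = 3·5 = 15 (Pollak)
One tuple (4,2) → sorted (2,4): b_i ≤ 2+i ∀i, a PF.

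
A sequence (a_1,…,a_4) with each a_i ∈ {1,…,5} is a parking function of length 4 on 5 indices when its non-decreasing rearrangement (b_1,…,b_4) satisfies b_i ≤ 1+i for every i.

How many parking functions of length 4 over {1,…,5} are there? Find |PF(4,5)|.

#PF = (6−4)·6^(4−1) = 2·216 = 432
One tuple (4,1,4,3) → sorted (1,3,4,4): b_i ≤ 1+i ∀i, a PF.

432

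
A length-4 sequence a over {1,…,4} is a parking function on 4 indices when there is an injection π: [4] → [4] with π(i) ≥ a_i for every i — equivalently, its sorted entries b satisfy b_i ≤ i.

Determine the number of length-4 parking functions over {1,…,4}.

125

#PF = (4+1−4)·(4+1)^{4−1} = 1×125 = 125 [KW]
One tuple (1,1,3,2) → sorted (1,1,2,3): b_i ≤ i ∀i, a PF.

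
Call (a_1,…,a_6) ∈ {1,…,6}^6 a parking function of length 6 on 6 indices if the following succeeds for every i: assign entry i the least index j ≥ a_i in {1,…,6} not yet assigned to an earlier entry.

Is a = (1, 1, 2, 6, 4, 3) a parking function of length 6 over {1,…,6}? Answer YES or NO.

Rearranged: b = (1, 1, 2, 3, 4, 6).
  b_1=1 ≤ 1
  b_2=1 ≤ 2
  b_3=2 ≤ 3
  b_4=3 ≤ 4
  b_5=4 ≤ 5
  b_6=6 ≤ 6
All bounds hold ⇒ YES

YES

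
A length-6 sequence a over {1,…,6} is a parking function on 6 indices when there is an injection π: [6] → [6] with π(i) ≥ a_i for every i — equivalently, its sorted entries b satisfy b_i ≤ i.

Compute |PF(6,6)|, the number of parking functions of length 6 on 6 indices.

Count = (7−6)·7^(6−1) = 1·16807 = 16807 [KW]
Example (1,5,2,4,6,1) → sorted (1,1,2,4,5,6): b_i ≤ i ∀i, a PF.

16807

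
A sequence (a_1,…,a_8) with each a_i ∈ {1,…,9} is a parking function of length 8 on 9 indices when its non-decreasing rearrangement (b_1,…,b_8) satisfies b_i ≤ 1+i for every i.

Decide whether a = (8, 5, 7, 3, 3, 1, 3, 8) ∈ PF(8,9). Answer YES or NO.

YES

Order a: b = (1, 3, 3, 3, 5, 7, 8, 8).
  b_1=1 ≤ 2
  b_2=3 ≤ 3
  b_3=3 ≤ 4
  b_4=3 ≤ 5
  b_5=5 ≤ 6
  b_6=7 ≤ 7
  b_7=8 ≤ 8
  b_8=8 ≤ 9
All bounds hold ⇒ YES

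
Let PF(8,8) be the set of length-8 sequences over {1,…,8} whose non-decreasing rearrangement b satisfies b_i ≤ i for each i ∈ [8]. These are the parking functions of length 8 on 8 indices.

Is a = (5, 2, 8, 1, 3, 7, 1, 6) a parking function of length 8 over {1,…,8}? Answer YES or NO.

Rearranged: b = (1, 1, 2, 3, 5, 6, 7, 8).
  b_1=1 ≤ 1
  b_2=1 ≤ 2
  b_3=2 ≤ 3
  b_4=3 ≤ 4
  b_5=5 ≤ 5
  b_6=6 ≤ 6
  b_7=7 ≤ 7
  b_8=8 ≤ 8
All bounds hold ⇒ YES

YES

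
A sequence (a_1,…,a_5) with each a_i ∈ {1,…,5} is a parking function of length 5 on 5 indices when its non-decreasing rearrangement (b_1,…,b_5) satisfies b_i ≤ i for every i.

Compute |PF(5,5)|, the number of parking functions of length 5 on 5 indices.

|PF| = (6−5)·6^(5−1) = 1 · 1296 = 1296 (Konheim–Weiss)
Example (1,4,1,3,4) → sorted (1,1,3,4,4): b_i ≤ i ∀i, a PF.

1296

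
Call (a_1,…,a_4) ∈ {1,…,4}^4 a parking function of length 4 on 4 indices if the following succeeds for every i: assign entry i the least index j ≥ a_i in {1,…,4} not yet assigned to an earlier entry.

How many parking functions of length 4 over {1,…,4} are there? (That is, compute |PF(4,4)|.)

125

#PF = 1·5^3 = 1 · 125 = 125 (Pollak)
Example (4,1,3,1) → sorted (1,1,3,4): b_i ≤ i ∀i, a PF.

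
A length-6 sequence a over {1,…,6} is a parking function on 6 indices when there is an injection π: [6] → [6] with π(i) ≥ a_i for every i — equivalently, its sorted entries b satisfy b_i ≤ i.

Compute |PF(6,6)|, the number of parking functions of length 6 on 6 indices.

#PF = (6+1−6)·(6+1)^{6−1} = 1×16807 = 16807 [KW]
Check (1,1,4,1,6,4) → sorted (1,1,1,4,4,6): b_i ≤ i ∀i, a PF.

16807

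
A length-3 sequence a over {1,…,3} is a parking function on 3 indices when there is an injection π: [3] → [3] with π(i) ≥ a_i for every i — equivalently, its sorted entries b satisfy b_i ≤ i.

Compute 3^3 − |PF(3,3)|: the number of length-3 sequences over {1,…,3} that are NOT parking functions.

Count = (3−3+1)·(3+1)^(3−1) = 1×16 = 16 [KW]
One tuple (3,3,3) → sorted (3,3,3): b_1=3>1, not a PF.
So 27 − 16 = 11 fail.

11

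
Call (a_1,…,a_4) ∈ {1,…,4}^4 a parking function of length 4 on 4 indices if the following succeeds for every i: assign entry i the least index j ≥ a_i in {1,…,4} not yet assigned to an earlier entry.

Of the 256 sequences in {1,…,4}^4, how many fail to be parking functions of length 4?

Count = (5−4)·5^(4−1) = 1·125 = 125 (Konheim–Weiss)
One tuple (3,3,2,3) → sorted (2,3,3,3): b_1=2>1, not a PF.
4^4 − 125 = 256 − 125 = 131

131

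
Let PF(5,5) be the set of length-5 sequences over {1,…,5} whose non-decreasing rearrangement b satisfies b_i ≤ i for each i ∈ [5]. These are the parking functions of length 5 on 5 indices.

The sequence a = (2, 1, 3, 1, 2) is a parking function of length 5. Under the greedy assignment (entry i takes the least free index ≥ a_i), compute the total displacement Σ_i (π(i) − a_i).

6

Σπ(i) = 1+…+5 = 15; Σa = 2+1+3+1+2 = 9; disp = 15−9 = 6.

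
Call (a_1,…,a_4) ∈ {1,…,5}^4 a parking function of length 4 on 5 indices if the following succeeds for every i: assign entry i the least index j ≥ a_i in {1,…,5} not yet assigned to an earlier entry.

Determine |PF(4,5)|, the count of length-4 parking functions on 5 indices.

|PF| = 2·6^3 = 2×216 = 432 [KW]
One tuple (1,3,2,2) → sorted (1,2,2,3): b_i ≤ 1+i ∀i, a PF.

432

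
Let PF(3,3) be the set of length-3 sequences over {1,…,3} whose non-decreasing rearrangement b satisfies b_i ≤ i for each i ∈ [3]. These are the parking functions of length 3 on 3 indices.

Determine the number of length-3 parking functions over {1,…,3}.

16

|PF| = (3−3+1)·(3+1)^(3−1) = 1×16 = 16 (Pollak)
E.g. (1,2,3) → sorted (1,2,3): b_i ≤ i ∀i, a PF.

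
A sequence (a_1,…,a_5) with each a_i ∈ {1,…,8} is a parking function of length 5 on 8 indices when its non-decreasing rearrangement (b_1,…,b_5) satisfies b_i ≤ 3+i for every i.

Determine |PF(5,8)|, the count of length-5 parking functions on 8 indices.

26244

#PF = (8+1−5)·(8+1)^{5−1} = 4×6561 = 26244 (Konheim–Weiss)
Check (7,1,7,1,6) → sorted (1,1,6,7,7): b_i ≤ 3+i ∀i, a PF.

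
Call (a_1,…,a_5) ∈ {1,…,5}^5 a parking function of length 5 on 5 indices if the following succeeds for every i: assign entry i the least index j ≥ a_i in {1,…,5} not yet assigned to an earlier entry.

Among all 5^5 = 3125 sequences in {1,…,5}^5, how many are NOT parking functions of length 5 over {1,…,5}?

|PF(5,5)| = (5+1−5)·(5+1)^{5−1} = 1·1296 = 1296 (Pollak)
Check (5,4,5,5,5) → sorted (4,5,5,5,5): b_1=4>1, not a PF.
5^5 − 1296 = 3125 − 1296 = 1829

1829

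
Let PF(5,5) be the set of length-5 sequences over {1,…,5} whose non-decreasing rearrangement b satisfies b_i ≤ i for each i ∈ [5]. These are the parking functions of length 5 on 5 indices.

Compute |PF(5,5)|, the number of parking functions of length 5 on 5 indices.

Count = 1·6^4 = 1×1296 = 1296 (Konheim–Weiss)
E.g. (1,4,2,1,5) → sorted (1,1,2,4,5): b_i ≤ i ∀i, a PF.

1296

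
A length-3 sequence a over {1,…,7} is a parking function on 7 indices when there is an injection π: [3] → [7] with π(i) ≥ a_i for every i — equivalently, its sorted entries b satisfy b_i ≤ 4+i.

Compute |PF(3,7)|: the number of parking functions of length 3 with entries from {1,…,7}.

|PF(3,7)| = 5·8^2 = 5·64 = 320 (Konheim–Weiss)
Check (7,2,2) → sorted (2,2,7): b_i ≤ 4+i ∀i, a PF.

320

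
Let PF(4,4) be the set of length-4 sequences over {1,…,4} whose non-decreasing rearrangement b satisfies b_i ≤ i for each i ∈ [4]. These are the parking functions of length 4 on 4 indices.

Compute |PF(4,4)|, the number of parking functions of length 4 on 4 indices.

125

#PF = 1·5^3 = 1×125 = 125
One tuple (3,1,4,1) → sorted (1,1,3,4): b_i ≤ i ∀i, a PF.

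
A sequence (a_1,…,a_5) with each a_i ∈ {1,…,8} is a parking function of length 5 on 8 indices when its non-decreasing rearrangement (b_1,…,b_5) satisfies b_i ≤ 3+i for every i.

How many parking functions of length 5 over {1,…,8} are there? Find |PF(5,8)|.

26244

Count = (9−5)·9^(5−1) = 4·6561 = 26244 (Konheim–Weiss)
Example (2,3,6,5,8) → sorted (2,3,5,6,8): b_i ≤ 3+i ∀i, a PF.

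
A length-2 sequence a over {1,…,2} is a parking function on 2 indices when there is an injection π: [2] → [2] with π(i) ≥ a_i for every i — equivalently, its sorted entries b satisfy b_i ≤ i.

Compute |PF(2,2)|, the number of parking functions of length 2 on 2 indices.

|PF(2,2)| = (3−2)·3^(2−1) = 1·3 = 3 [KW]
Example (1,1) → sorted (1,1): b_i ≤ i ∀i, a PF.

3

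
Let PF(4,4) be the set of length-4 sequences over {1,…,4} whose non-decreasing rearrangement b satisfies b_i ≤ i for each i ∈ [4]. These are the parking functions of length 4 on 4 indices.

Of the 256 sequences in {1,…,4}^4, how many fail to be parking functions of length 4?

131

#PF = (4+1−4)·(4+1)^{4−1} = 1·125 = 125 (Konheim–Weiss)
One tuple (4,4,2,4) → sorted (2,4,4,4): b_1=2>1, not a PF.
4^4 − 125 = 256 − 125 = 131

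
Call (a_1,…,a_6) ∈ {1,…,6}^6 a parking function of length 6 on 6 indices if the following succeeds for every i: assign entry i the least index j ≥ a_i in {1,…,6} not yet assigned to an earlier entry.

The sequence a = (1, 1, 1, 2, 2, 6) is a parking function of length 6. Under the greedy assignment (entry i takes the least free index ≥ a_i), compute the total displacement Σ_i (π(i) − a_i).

8

Σπ(i) = 1+…+6 = 21; Σa = 1+1+1+2+2+6 = 13; disp = 21−13 = 8.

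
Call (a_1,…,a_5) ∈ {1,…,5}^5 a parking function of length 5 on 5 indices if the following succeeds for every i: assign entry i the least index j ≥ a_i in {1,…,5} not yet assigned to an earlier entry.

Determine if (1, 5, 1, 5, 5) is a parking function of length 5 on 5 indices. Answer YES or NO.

NO

Order a: b = (1, 1, 5, 5, 5).
  b_1=1 ≤ 1
  b_2=1 ≤ 2
  b_3=5 > 3
  fails at i=3 ⇒ NO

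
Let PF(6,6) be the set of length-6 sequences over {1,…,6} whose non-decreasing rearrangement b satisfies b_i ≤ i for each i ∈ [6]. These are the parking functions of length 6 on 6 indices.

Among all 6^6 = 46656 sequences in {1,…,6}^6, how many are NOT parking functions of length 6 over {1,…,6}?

Count = (6+1−6)·(6+1)^{6−1} = 1×16807 = 16807
Example (2,6,4,3,3,3) → sorted (2,3,3,3,4,6): b_1=2>1, not a PF.
6^6 − 16807 = 46656 − 16807 = 29849

29849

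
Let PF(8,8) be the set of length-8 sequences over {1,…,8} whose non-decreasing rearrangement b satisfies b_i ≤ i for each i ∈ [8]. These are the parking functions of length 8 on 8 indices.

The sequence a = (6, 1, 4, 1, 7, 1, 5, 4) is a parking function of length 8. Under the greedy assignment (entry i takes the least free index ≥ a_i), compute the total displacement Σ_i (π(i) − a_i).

Σπ(i) = 1+…+8 = 36; Σa = 6+1+4+1+7+1+5+4 = 29; disp = 36−29 = 7.

7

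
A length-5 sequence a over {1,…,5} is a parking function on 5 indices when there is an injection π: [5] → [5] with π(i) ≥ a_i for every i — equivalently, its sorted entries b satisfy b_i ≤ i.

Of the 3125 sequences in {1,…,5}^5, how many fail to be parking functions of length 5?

Count = 1·6^4 = 1×1296 = 1296 [KW]
Example (3,4,5,5,5) → sorted (3,4,5,5,5): b_1=3>1, not a PF.
5^5 − 1296 = 3125 − 1296 = 1829

1829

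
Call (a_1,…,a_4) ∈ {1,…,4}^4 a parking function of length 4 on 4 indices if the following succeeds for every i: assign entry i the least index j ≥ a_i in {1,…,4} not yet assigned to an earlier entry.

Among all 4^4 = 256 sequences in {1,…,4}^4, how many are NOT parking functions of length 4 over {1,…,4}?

#PF = (4+1−4)·(4+1)^{4−1} = 1×125 = 125 (Pollak)
E.g. (4,4,4,4) → sorted (4,4,4,4): b_1=4>1, not a PF.
Total 256; non-PF = 256−125 = 131

131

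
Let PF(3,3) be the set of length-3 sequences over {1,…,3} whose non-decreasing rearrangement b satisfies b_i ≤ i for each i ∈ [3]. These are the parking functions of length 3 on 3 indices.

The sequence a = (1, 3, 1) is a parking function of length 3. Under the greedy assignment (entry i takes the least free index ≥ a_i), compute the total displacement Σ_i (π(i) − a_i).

1

Σπ(i) = 1+…+3 = 6; Σa = 1+3+1 = 5; disp = 6−5 = 1.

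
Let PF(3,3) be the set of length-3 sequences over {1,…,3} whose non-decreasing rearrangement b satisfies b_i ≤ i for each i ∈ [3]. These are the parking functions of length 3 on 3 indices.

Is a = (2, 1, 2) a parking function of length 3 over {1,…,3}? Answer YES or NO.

Sorted: b = (1, 2, 2).
  b_1=1 ≤ 1
  b_2=2 ≤ 2
  b_3=2 ≤ 3
All bounds hold ⇒ YES

YES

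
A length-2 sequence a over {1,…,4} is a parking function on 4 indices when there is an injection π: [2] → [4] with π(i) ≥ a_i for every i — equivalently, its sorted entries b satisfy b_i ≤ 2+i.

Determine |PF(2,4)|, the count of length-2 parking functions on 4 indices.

15

|PF| = (5−2)·5^(2−1) = 3·5 = 15 [KW]
E.g. (1,4) → sorted (1,4): b_i ≤ 2+i ∀i, a PF.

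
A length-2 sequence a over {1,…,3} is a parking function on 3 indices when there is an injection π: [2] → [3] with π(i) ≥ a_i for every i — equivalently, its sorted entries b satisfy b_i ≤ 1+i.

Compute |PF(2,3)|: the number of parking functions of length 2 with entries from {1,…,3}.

8

Count = 2·4^1 = 2×4 = 8
Example (3,2) → sorted (2,3): b_i ≤ 1+i ∀i, a PF.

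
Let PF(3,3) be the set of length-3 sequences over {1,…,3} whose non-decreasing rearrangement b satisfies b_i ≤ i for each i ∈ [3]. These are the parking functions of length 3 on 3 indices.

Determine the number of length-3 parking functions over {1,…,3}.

16

Count = (3+1−3)·(3+1)^{3−1} = 1×16 = 16 (Konheim–Weiss)
Check (2,1,1) → sorted (1,1,2): b_i ≤ i ∀i, a PF.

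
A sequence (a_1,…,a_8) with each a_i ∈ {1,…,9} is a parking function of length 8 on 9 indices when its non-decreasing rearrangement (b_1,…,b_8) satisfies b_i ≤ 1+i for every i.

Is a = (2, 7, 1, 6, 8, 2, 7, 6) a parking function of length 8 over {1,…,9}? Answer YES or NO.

NO

Sorted: b = (1, 2, 2, 6, 6, 7, 7, 8).
  b_1=1 ≤ 2
  b_2=2 ≤ 3
  b_3=2 ≤ 4
  b_4=6 > 5
  fails at i=4 ⇒ NO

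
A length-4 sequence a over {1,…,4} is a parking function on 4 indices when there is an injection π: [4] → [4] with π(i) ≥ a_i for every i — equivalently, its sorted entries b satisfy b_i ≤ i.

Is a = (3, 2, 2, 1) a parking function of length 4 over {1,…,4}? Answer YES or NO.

Order a: b = (1, 2, 2, 3).
  b_1=1 ≤ 1
  b_2=2 ≤ 2
  b_3=2 ≤ 3
  b_4=3 ≤ 4
All bounds hold ⇒ YES

YES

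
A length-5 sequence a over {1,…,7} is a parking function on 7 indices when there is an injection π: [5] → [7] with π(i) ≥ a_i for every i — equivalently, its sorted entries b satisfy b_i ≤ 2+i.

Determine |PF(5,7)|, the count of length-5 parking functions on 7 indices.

12288

|PF| = 3·8^4 = 3 · 4096 = 12288
Example (1,5,6,5,2) → sorted (1,2,5,5,6): b_i ≤ 2+i ∀i, a PF.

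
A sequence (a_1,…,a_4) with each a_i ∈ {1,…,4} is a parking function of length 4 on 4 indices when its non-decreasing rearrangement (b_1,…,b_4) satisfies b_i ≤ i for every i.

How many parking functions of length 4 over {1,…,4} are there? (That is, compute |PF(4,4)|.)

125

#PF = (4−4+1)·(4+1)^(4−1) = 1×125 = 125 (Pollak)
E.g. (1,2,1,4) → sorted (1,1,2,4): b_i ≤ i ∀i, a PF.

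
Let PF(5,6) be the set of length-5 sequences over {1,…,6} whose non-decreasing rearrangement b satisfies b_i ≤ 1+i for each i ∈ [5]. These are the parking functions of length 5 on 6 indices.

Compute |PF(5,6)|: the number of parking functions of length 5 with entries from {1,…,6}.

4802

#PF = (6+1−5)·(6+1)^{5−1} = 2×2401 = 4802
Check (4,3,4,1,5) → sorted (1,3,4,4,5): b_i ≤ 1+i ∀i, a PF.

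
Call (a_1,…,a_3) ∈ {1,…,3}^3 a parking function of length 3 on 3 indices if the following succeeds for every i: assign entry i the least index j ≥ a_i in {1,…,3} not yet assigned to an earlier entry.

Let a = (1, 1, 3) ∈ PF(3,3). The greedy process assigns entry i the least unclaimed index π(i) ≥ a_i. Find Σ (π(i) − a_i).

Σπ = 3·4/2 = 6 (π permutes [3]); Σa = 1+1+3 = 5; disp = 6−5 = 1.

1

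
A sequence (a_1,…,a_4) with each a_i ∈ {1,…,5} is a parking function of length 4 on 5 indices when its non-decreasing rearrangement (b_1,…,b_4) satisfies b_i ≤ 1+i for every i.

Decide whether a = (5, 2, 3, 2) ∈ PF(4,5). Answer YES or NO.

Rearranged: b = (2, 2, 3, 5).
  b_1=2 ≤ 2
  b_2=2 ≤ 3
  b_3=3 ≤ 4
  b_4=5 ≤ 5
All bounds hold ⇒ YES

YES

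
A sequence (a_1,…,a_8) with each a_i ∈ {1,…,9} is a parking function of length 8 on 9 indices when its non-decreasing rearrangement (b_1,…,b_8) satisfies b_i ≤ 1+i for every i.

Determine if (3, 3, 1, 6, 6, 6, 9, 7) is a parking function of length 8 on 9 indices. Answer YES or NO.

NO

Sorted: b = (1, 3, 3, 6, 6, 6, 7, 9).
  b_1=1 ≤ 2
  b_2=3 ≤ 3
  b_3=3 ≤ 4
  b_4=6 > 5
  fails at i=4 ⇒ NO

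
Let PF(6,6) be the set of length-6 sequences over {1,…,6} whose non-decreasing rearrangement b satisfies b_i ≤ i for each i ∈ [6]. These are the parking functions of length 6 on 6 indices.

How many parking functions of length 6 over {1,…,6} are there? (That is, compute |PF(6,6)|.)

16807

|PF| = (6−6+1)·(6+1)^(6−1) = 1×16807 = 16807
E.g. (6,3,1,3,5,2) → sorted (1,2,3,3,5,6): b_i ≤ i ∀i, a PF.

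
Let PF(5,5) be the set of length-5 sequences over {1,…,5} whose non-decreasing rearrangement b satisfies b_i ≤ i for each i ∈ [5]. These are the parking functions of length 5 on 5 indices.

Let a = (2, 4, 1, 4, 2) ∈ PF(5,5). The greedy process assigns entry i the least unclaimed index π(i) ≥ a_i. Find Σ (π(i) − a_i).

2

Σπ = 15 ({1..5} each once); Σa = 2+4+1+4+2 = 13; disp = 15−13 = 2.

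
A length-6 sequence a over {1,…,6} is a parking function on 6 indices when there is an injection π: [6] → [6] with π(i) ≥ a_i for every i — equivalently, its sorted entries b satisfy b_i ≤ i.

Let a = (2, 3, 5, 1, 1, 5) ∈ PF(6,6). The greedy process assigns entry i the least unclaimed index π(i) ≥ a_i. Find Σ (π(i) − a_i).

Σπ = 6·7/2 = 21 (π permutes [6]); Σa = 2+3+5+1+1+5 = 17; disp = 21−17 = 4.

4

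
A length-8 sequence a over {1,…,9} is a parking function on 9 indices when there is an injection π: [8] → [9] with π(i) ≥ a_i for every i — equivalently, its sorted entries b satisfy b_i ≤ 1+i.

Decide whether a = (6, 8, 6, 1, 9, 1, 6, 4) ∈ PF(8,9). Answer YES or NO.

NO

Rearranged: b = (1, 1, 4, 6, 6, 6, 8, 9).
  b_1=1 ≤ 2
  b_2=1 ≤ 3
  b_3=4 ≤ 4
  b_4=6 > 5
  fails at i=4 ⇒ NO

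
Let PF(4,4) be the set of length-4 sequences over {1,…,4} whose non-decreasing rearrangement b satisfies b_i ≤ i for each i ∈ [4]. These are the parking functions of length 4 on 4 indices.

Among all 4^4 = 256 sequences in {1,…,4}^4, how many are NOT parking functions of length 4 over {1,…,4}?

131

|PF(4,4)| = (5−4)·5^(4−1) = 1 · 125 = 125 (Konheim–Weiss)
One tuple (3,3,3,2) → sorted (2,3,3,3): b_1=2>1, not a PF.
Total 256; non-PF = 256−125 = 131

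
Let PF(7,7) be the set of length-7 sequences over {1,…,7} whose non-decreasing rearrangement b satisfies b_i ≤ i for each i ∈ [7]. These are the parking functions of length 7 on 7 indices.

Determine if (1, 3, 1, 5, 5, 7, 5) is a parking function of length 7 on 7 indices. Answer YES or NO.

Order a: b = (1, 1, 3, 5, 5, 5, 7).
  b_1=1 ≤ 1
  b_2=1 ≤ 2
  b_3=3 ≤ 3
  b_4=5 > 4
  fails at i=4 ⇒ NO

NO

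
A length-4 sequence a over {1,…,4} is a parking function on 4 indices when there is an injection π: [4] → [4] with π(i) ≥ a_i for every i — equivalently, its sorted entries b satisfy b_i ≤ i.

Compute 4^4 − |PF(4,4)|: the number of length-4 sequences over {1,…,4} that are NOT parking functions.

131

Count = (4−4+1)·(4+1)^(4−1) = 1×125 = 125 (Konheim–Weiss)
E.g. (3,2,3,2) → sorted (2,2,3,3): b_1=2>1, not a PF.
So 256 − 125 = 131 fail.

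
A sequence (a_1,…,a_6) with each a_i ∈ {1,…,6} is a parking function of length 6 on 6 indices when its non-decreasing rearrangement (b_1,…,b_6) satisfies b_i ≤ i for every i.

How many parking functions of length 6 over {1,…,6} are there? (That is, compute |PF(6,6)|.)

16807

#PF = (6+1−6)·(6+1)^{6−1} = 1 · 16807 = 16807 (Konheim–Weiss)
One tuple (1,3,4,4,2,4) → sorted (1,2,3,4,4,4): b_i ≤ i ∀i, a PF.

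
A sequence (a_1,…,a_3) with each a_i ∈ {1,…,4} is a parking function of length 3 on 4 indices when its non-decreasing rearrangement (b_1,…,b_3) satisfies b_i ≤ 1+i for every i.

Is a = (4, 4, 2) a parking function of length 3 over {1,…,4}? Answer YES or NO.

Rearranged: b = (2, 4, 4).
  b_1=2 ≤ 2
  b_2=4 > 3
  fails at i=2 ⇒ NO

NO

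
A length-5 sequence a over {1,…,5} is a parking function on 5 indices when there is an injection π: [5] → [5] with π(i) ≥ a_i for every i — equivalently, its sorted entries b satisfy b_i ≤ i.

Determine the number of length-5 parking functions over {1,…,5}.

1296

|PF(5,5)| = (5+1−5)·(5+1)^{5−1} = 1 · 1296 = 1296
Check (5,4,1,1,1) → sorted (1,1,1,4,5): b_i ≤ i ∀i, a PF.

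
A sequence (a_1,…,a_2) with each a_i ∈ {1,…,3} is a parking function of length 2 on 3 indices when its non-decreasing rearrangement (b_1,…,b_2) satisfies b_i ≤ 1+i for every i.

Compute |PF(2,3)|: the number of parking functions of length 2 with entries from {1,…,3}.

|PF(2,3)| = 2·4^1 = 2×4 = 8 [KW]
Check (2,3) → sorted (2,3): b_i ≤ 1+i ∀i, a PF.

8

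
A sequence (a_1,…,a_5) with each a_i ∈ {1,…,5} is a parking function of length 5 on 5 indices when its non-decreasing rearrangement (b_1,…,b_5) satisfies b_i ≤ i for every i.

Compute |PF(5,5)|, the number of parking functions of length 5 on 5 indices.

|PF| = (5−5+1)·(5+1)^(5−1) = 1×1296 = 1296 (Konheim–Weiss)
One tuple (5,4,2,1,1) → sorted (1,1,2,4,5): b_i ≤ i ∀i, a PF.

1296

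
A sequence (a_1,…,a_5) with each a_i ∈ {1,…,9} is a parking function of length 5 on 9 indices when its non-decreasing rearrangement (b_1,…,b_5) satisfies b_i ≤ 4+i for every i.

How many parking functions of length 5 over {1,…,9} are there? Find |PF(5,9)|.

50000

Count = (9+1−5)·(9+1)^{5−1} = 5×10000 = 50000 [KW]
Example (6,5,8,1,8) → sorted (1,5,6,8,8): b_i ≤ 4+i ∀i, a PF.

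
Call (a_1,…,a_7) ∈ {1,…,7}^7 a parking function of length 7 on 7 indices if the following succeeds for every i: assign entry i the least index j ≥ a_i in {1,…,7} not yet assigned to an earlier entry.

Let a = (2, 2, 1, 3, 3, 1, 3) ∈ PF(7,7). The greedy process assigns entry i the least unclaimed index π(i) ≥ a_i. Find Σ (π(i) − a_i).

Σπ = 7·8/2 = 28 (π permutes [7]); Σa = 2+2+1+3+3+1+3 = 15; disp = 28−15 = 13.

13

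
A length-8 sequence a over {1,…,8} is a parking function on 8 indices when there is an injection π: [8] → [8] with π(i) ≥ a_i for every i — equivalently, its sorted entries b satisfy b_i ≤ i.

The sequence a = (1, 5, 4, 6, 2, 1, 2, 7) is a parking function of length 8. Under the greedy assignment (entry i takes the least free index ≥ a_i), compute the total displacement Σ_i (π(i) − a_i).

Σπ = 8·9/2 = 36 (π permutes [8]); Σa = 1+5+4+6+2+1+2+7 = 28; disp = 36−28 = 8.

8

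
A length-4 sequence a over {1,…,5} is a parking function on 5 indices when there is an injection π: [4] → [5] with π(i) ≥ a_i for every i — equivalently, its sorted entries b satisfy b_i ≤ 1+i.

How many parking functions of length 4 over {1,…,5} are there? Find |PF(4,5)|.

432

|PF| = 2·6^3 = 2×216 = 432 [KW]
One tuple (1,4,1,2) → sorted (1,1,2,4): b_i ≤ 1+i ∀i, a PF.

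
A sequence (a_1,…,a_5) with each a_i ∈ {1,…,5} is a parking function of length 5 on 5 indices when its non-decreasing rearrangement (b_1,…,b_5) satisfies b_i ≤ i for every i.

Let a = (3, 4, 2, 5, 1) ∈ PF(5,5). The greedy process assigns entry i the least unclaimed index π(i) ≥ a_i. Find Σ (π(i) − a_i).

Σπ = 5·6/2 = 15 (π permutes [5]); Σa = 3+4+2+5+1 = 15; disp = 15−15 = 0.

0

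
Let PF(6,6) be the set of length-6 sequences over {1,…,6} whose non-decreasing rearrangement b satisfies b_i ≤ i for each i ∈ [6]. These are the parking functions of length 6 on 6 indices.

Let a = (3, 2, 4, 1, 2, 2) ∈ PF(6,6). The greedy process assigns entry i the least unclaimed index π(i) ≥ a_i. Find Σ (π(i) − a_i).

7

Σπ = 6·7/2 = 21 (π permutes [6]); Σa = 3+2+4+1+2+2 = 14; disp = 21−14 = 7.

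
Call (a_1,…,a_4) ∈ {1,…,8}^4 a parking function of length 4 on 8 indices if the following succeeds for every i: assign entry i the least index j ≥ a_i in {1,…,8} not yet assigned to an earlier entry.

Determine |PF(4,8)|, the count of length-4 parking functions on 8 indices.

|PF| = (8−4+1)·(8+1)^(4−1) = 5 · 729 = 3645 [KW]
Check (7,6,5,1) → sorted (1,5,6,7): b_i ≤ 4+i ∀i, a PF.

3645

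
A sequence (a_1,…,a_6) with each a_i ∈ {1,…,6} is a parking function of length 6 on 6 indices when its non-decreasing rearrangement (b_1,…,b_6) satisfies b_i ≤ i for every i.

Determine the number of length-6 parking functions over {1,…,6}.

16807

|PF(6,6)| = (6+1−6)·(6+1)^{6−1} = 1·16807 = 16807 [KW]
Example (2,1,5,3,2,1) → sorted (1,1,2,2,3,5): b_i ≤ i ∀i, a PF.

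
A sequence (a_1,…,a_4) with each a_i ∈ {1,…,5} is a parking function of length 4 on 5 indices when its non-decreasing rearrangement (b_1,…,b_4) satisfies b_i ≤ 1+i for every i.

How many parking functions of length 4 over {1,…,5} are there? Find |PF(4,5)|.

432

#PF = (5−4+1)·(5+1)^(4−1) = 2×216 = 432 (Pollak)
Example (5,2,1,3) → sorted (1,2,3,5): b_i ≤ 1+i ∀i, a PF.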